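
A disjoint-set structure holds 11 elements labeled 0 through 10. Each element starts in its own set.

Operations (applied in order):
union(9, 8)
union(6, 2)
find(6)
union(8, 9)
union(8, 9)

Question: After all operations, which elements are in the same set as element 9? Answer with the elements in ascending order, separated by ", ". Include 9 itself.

Step 1: union(9, 8) -> merged; set of 9 now {8, 9}
Step 2: union(6, 2) -> merged; set of 6 now {2, 6}
Step 3: find(6) -> no change; set of 6 is {2, 6}
Step 4: union(8, 9) -> already same set; set of 8 now {8, 9}
Step 5: union(8, 9) -> already same set; set of 8 now {8, 9}
Component of 9: {8, 9}

Answer: 8, 9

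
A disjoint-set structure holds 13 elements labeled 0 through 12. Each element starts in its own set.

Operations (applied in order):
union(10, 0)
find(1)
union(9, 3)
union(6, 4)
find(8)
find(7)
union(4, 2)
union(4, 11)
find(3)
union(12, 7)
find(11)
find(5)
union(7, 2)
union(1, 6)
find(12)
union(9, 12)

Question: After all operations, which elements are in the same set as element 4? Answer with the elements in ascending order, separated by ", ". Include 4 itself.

Answer: 1, 2, 3, 4, 6, 7, 9, 11, 12

Derivation:
Step 1: union(10, 0) -> merged; set of 10 now {0, 10}
Step 2: find(1) -> no change; set of 1 is {1}
Step 3: union(9, 3) -> merged; set of 9 now {3, 9}
Step 4: union(6, 4) -> merged; set of 6 now {4, 6}
Step 5: find(8) -> no change; set of 8 is {8}
Step 6: find(7) -> no change; set of 7 is {7}
Step 7: union(4, 2) -> merged; set of 4 now {2, 4, 6}
Step 8: union(4, 11) -> merged; set of 4 now {2, 4, 6, 11}
Step 9: find(3) -> no change; set of 3 is {3, 9}
Step 10: union(12, 7) -> merged; set of 12 now {7, 12}
Step 11: find(11) -> no change; set of 11 is {2, 4, 6, 11}
Step 12: find(5) -> no change; set of 5 is {5}
Step 13: union(7, 2) -> merged; set of 7 now {2, 4, 6, 7, 11, 12}
Step 14: union(1, 6) -> merged; set of 1 now {1, 2, 4, 6, 7, 11, 12}
Step 15: find(12) -> no change; set of 12 is {1, 2, 4, 6, 7, 11, 12}
Step 16: union(9, 12) -> merged; set of 9 now {1, 2, 3, 4, 6, 7, 9, 11, 12}
Component of 4: {1, 2, 3, 4, 6, 7, 9, 11, 12}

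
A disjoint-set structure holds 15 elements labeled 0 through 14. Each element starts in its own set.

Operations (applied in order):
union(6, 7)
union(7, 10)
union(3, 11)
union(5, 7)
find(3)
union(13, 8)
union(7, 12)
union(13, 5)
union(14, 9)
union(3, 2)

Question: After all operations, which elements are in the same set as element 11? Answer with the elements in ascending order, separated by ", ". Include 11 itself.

Step 1: union(6, 7) -> merged; set of 6 now {6, 7}
Step 2: union(7, 10) -> merged; set of 7 now {6, 7, 10}
Step 3: union(3, 11) -> merged; set of 3 now {3, 11}
Step 4: union(5, 7) -> merged; set of 5 now {5, 6, 7, 10}
Step 5: find(3) -> no change; set of 3 is {3, 11}
Step 6: union(13, 8) -> merged; set of 13 now {8, 13}
Step 7: union(7, 12) -> merged; set of 7 now {5, 6, 7, 10, 12}
Step 8: union(13, 5) -> merged; set of 13 now {5, 6, 7, 8, 10, 12, 13}
Step 9: union(14, 9) -> merged; set of 14 now {9, 14}
Step 10: union(3, 2) -> merged; set of 3 now {2, 3, 11}
Component of 11: {2, 3, 11}

Answer: 2, 3, 11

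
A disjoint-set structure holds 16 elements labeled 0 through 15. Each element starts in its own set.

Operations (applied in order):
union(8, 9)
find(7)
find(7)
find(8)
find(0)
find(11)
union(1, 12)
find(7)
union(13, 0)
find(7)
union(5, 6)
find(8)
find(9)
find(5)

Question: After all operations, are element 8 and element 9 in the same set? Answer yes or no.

Answer: yes

Derivation:
Step 1: union(8, 9) -> merged; set of 8 now {8, 9}
Step 2: find(7) -> no change; set of 7 is {7}
Step 3: find(7) -> no change; set of 7 is {7}
Step 4: find(8) -> no change; set of 8 is {8, 9}
Step 5: find(0) -> no change; set of 0 is {0}
Step 6: find(11) -> no change; set of 11 is {11}
Step 7: union(1, 12) -> merged; set of 1 now {1, 12}
Step 8: find(7) -> no change; set of 7 is {7}
Step 9: union(13, 0) -> merged; set of 13 now {0, 13}
Step 10: find(7) -> no change; set of 7 is {7}
Step 11: union(5, 6) -> merged; set of 5 now {5, 6}
Step 12: find(8) -> no change; set of 8 is {8, 9}
Step 13: find(9) -> no change; set of 9 is {8, 9}
Step 14: find(5) -> no change; set of 5 is {5, 6}
Set of 8: {8, 9}; 9 is a member.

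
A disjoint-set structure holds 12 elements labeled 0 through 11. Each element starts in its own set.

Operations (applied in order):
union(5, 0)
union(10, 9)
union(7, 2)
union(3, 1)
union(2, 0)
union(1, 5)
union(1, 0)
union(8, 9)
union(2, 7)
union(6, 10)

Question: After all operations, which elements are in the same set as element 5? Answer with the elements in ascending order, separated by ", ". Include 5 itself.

Answer: 0, 1, 2, 3, 5, 7

Derivation:
Step 1: union(5, 0) -> merged; set of 5 now {0, 5}
Step 2: union(10, 9) -> merged; set of 10 now {9, 10}
Step 3: union(7, 2) -> merged; set of 7 now {2, 7}
Step 4: union(3, 1) -> merged; set of 3 now {1, 3}
Step 5: union(2, 0) -> merged; set of 2 now {0, 2, 5, 7}
Step 6: union(1, 5) -> merged; set of 1 now {0, 1, 2, 3, 5, 7}
Step 7: union(1, 0) -> already same set; set of 1 now {0, 1, 2, 3, 5, 7}
Step 8: union(8, 9) -> merged; set of 8 now {8, 9, 10}
Step 9: union(2, 7) -> already same set; set of 2 now {0, 1, 2, 3, 5, 7}
Step 10: union(6, 10) -> merged; set of 6 now {6, 8, 9, 10}
Component of 5: {0, 1, 2, 3, 5, 7}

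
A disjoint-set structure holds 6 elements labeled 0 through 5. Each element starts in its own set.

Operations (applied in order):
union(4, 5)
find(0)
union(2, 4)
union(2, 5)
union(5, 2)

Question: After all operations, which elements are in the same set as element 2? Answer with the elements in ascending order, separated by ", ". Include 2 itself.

Step 1: union(4, 5) -> merged; set of 4 now {4, 5}
Step 2: find(0) -> no change; set of 0 is {0}
Step 3: union(2, 4) -> merged; set of 2 now {2, 4, 5}
Step 4: union(2, 5) -> already same set; set of 2 now {2, 4, 5}
Step 5: union(5, 2) -> already same set; set of 5 now {2, 4, 5}
Component of 2: {2, 4, 5}

Answer: 2, 4, 5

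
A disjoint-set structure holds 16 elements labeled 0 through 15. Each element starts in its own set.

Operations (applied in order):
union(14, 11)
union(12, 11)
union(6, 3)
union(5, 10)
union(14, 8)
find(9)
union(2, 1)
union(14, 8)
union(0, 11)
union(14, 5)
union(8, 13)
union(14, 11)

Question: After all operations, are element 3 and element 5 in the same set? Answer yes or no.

Step 1: union(14, 11) -> merged; set of 14 now {11, 14}
Step 2: union(12, 11) -> merged; set of 12 now {11, 12, 14}
Step 3: union(6, 3) -> merged; set of 6 now {3, 6}
Step 4: union(5, 10) -> merged; set of 5 now {5, 10}
Step 5: union(14, 8) -> merged; set of 14 now {8, 11, 12, 14}
Step 6: find(9) -> no change; set of 9 is {9}
Step 7: union(2, 1) -> merged; set of 2 now {1, 2}
Step 8: union(14, 8) -> already same set; set of 14 now {8, 11, 12, 14}
Step 9: union(0, 11) -> merged; set of 0 now {0, 8, 11, 12, 14}
Step 10: union(14, 5) -> merged; set of 14 now {0, 5, 8, 10, 11, 12, 14}
Step 11: union(8, 13) -> merged; set of 8 now {0, 5, 8, 10, 11, 12, 13, 14}
Step 12: union(14, 11) -> already same set; set of 14 now {0, 5, 8, 10, 11, 12, 13, 14}
Set of 3: {3, 6}; 5 is not a member.

Answer: no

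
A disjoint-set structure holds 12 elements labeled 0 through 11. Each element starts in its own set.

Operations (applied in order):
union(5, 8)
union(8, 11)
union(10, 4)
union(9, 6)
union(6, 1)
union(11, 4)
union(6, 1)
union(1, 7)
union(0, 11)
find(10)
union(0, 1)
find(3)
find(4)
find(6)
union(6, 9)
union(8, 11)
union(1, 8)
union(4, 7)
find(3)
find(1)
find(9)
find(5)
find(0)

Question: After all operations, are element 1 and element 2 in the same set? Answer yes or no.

Step 1: union(5, 8) -> merged; set of 5 now {5, 8}
Step 2: union(8, 11) -> merged; set of 8 now {5, 8, 11}
Step 3: union(10, 4) -> merged; set of 10 now {4, 10}
Step 4: union(9, 6) -> merged; set of 9 now {6, 9}
Step 5: union(6, 1) -> merged; set of 6 now {1, 6, 9}
Step 6: union(11, 4) -> merged; set of 11 now {4, 5, 8, 10, 11}
Step 7: union(6, 1) -> already same set; set of 6 now {1, 6, 9}
Step 8: union(1, 7) -> merged; set of 1 now {1, 6, 7, 9}
Step 9: union(0, 11) -> merged; set of 0 now {0, 4, 5, 8, 10, 11}
Step 10: find(10) -> no change; set of 10 is {0, 4, 5, 8, 10, 11}
Step 11: union(0, 1) -> merged; set of 0 now {0, 1, 4, 5, 6, 7, 8, 9, 10, 11}
Step 12: find(3) -> no change; set of 3 is {3}
Step 13: find(4) -> no change; set of 4 is {0, 1, 4, 5, 6, 7, 8, 9, 10, 11}
Step 14: find(6) -> no change; set of 6 is {0, 1, 4, 5, 6, 7, 8, 9, 10, 11}
Step 15: union(6, 9) -> already same set; set of 6 now {0, 1, 4, 5, 6, 7, 8, 9, 10, 11}
Step 16: union(8, 11) -> already same set; set of 8 now {0, 1, 4, 5, 6, 7, 8, 9, 10, 11}
Step 17: union(1, 8) -> already same set; set of 1 now {0, 1, 4, 5, 6, 7, 8, 9, 10, 11}
Step 18: union(4, 7) -> already same set; set of 4 now {0, 1, 4, 5, 6, 7, 8, 9, 10, 11}
Step 19: find(3) -> no change; set of 3 is {3}
Step 20: find(1) -> no change; set of 1 is {0, 1, 4, 5, 6, 7, 8, 9, 10, 11}
Step 21: find(9) -> no change; set of 9 is {0, 1, 4, 5, 6, 7, 8, 9, 10, 11}
Step 22: find(5) -> no change; set of 5 is {0, 1, 4, 5, 6, 7, 8, 9, 10, 11}
Step 23: find(0) -> no change; set of 0 is {0, 1, 4, 5, 6, 7, 8, 9, 10, 11}
Set of 1: {0, 1, 4, 5, 6, 7, 8, 9, 10, 11}; 2 is not a member.

Answer: no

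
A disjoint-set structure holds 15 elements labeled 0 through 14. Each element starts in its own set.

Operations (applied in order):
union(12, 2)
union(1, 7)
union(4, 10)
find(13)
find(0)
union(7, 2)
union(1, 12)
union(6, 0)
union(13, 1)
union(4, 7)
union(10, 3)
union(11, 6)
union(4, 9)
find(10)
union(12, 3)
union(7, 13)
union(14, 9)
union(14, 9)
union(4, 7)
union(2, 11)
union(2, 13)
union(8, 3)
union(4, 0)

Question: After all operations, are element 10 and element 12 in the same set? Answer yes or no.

Step 1: union(12, 2) -> merged; set of 12 now {2, 12}
Step 2: union(1, 7) -> merged; set of 1 now {1, 7}
Step 3: union(4, 10) -> merged; set of 4 now {4, 10}
Step 4: find(13) -> no change; set of 13 is {13}
Step 5: find(0) -> no change; set of 0 is {0}
Step 6: union(7, 2) -> merged; set of 7 now {1, 2, 7, 12}
Step 7: union(1, 12) -> already same set; set of 1 now {1, 2, 7, 12}
Step 8: union(6, 0) -> merged; set of 6 now {0, 6}
Step 9: union(13, 1) -> merged; set of 13 now {1, 2, 7, 12, 13}
Step 10: union(4, 7) -> merged; set of 4 now {1, 2, 4, 7, 10, 12, 13}
Step 11: union(10, 3) -> merged; set of 10 now {1, 2, 3, 4, 7, 10, 12, 13}
Step 12: union(11, 6) -> merged; set of 11 now {0, 6, 11}
Step 13: union(4, 9) -> merged; set of 4 now {1, 2, 3, 4, 7, 9, 10, 12, 13}
Step 14: find(10) -> no change; set of 10 is {1, 2, 3, 4, 7, 9, 10, 12, 13}
Step 15: union(12, 3) -> already same set; set of 12 now {1, 2, 3, 4, 7, 9, 10, 12, 13}
Step 16: union(7, 13) -> already same set; set of 7 now {1, 2, 3, 4, 7, 9, 10, 12, 13}
Step 17: union(14, 9) -> merged; set of 14 now {1, 2, 3, 4, 7, 9, 10, 12, 13, 14}
Step 18: union(14, 9) -> already same set; set of 14 now {1, 2, 3, 4, 7, 9, 10, 12, 13, 14}
Step 19: union(4, 7) -> already same set; set of 4 now {1, 2, 3, 4, 7, 9, 10, 12, 13, 14}
Step 20: union(2, 11) -> merged; set of 2 now {0, 1, 2, 3, 4, 6, 7, 9, 10, 11, 12, 13, 14}
Step 21: union(2, 13) -> already same set; set of 2 now {0, 1, 2, 3, 4, 6, 7, 9, 10, 11, 12, 13, 14}
Step 22: union(8, 3) -> merged; set of 8 now {0, 1, 2, 3, 4, 6, 7, 8, 9, 10, 11, 12, 13, 14}
Step 23: union(4, 0) -> already same set; set of 4 now {0, 1, 2, 3, 4, 6, 7, 8, 9, 10, 11, 12, 13, 14}
Set of 10: {0, 1, 2, 3, 4, 6, 7, 8, 9, 10, 11, 12, 13, 14}; 12 is a member.

Answer: yes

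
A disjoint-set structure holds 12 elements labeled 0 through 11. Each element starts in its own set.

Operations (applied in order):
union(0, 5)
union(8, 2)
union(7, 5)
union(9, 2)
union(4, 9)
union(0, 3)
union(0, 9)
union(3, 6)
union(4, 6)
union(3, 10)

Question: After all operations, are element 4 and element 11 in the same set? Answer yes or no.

Step 1: union(0, 5) -> merged; set of 0 now {0, 5}
Step 2: union(8, 2) -> merged; set of 8 now {2, 8}
Step 3: union(7, 5) -> merged; set of 7 now {0, 5, 7}
Step 4: union(9, 2) -> merged; set of 9 now {2, 8, 9}
Step 5: union(4, 9) -> merged; set of 4 now {2, 4, 8, 9}
Step 6: union(0, 3) -> merged; set of 0 now {0, 3, 5, 7}
Step 7: union(0, 9) -> merged; set of 0 now {0, 2, 3, 4, 5, 7, 8, 9}
Step 8: union(3, 6) -> merged; set of 3 now {0, 2, 3, 4, 5, 6, 7, 8, 9}
Step 9: union(4, 6) -> already same set; set of 4 now {0, 2, 3, 4, 5, 6, 7, 8, 9}
Step 10: union(3, 10) -> merged; set of 3 now {0, 2, 3, 4, 5, 6, 7, 8, 9, 10}
Set of 4: {0, 2, 3, 4, 5, 6, 7, 8, 9, 10}; 11 is not a member.

Answer: no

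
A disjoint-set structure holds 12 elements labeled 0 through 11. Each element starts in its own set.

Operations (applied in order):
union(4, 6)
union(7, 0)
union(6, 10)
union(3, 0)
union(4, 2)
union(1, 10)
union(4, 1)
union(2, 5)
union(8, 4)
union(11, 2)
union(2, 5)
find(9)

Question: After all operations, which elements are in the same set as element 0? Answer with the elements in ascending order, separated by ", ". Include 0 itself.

Step 1: union(4, 6) -> merged; set of 4 now {4, 6}
Step 2: union(7, 0) -> merged; set of 7 now {0, 7}
Step 3: union(6, 10) -> merged; set of 6 now {4, 6, 10}
Step 4: union(3, 0) -> merged; set of 3 now {0, 3, 7}
Step 5: union(4, 2) -> merged; set of 4 now {2, 4, 6, 10}
Step 6: union(1, 10) -> merged; set of 1 now {1, 2, 4, 6, 10}
Step 7: union(4, 1) -> already same set; set of 4 now {1, 2, 4, 6, 10}
Step 8: union(2, 5) -> merged; set of 2 now {1, 2, 4, 5, 6, 10}
Step 9: union(8, 4) -> merged; set of 8 now {1, 2, 4, 5, 6, 8, 10}
Step 10: union(11, 2) -> merged; set of 11 now {1, 2, 4, 5, 6, 8, 10, 11}
Step 11: union(2, 5) -> already same set; set of 2 now {1, 2, 4, 5, 6, 8, 10, 11}
Step 12: find(9) -> no change; set of 9 is {9}
Component of 0: {0, 3, 7}

Answer: 0, 3, 7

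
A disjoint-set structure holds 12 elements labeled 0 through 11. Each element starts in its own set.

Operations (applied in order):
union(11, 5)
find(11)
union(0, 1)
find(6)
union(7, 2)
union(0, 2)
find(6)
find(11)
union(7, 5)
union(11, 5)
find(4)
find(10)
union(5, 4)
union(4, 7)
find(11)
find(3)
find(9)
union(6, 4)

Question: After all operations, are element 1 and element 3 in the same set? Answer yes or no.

Answer: no

Derivation:
Step 1: union(11, 5) -> merged; set of 11 now {5, 11}
Step 2: find(11) -> no change; set of 11 is {5, 11}
Step 3: union(0, 1) -> merged; set of 0 now {0, 1}
Step 4: find(6) -> no change; set of 6 is {6}
Step 5: union(7, 2) -> merged; set of 7 now {2, 7}
Step 6: union(0, 2) -> merged; set of 0 now {0, 1, 2, 7}
Step 7: find(6) -> no change; set of 6 is {6}
Step 8: find(11) -> no change; set of 11 is {5, 11}
Step 9: union(7, 5) -> merged; set of 7 now {0, 1, 2, 5, 7, 11}
Step 10: union(11, 5) -> already same set; set of 11 now {0, 1, 2, 5, 7, 11}
Step 11: find(4) -> no change; set of 4 is {4}
Step 12: find(10) -> no change; set of 10 is {10}
Step 13: union(5, 4) -> merged; set of 5 now {0, 1, 2, 4, 5, 7, 11}
Step 14: union(4, 7) -> already same set; set of 4 now {0, 1, 2, 4, 5, 7, 11}
Step 15: find(11) -> no change; set of 11 is {0, 1, 2, 4, 5, 7, 11}
Step 16: find(3) -> no change; set of 3 is {3}
Step 17: find(9) -> no change; set of 9 is {9}
Step 18: union(6, 4) -> merged; set of 6 now {0, 1, 2, 4, 5, 6, 7, 11}
Set of 1: {0, 1, 2, 4, 5, 6, 7, 11}; 3 is not a member.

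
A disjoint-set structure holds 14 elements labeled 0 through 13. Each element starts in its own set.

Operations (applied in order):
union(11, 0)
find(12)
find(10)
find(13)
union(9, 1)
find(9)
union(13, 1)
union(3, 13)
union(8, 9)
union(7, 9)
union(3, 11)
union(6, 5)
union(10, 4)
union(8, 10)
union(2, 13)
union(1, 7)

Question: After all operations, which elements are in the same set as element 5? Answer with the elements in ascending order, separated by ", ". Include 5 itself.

Answer: 5, 6

Derivation:
Step 1: union(11, 0) -> merged; set of 11 now {0, 11}
Step 2: find(12) -> no change; set of 12 is {12}
Step 3: find(10) -> no change; set of 10 is {10}
Step 4: find(13) -> no change; set of 13 is {13}
Step 5: union(9, 1) -> merged; set of 9 now {1, 9}
Step 6: find(9) -> no change; set of 9 is {1, 9}
Step 7: union(13, 1) -> merged; set of 13 now {1, 9, 13}
Step 8: union(3, 13) -> merged; set of 3 now {1, 3, 9, 13}
Step 9: union(8, 9) -> merged; set of 8 now {1, 3, 8, 9, 13}
Step 10: union(7, 9) -> merged; set of 7 now {1, 3, 7, 8, 9, 13}
Step 11: union(3, 11) -> merged; set of 3 now {0, 1, 3, 7, 8, 9, 11, 13}
Step 12: union(6, 5) -> merged; set of 6 now {5, 6}
Step 13: union(10, 4) -> merged; set of 10 now {4, 10}
Step 14: union(8, 10) -> merged; set of 8 now {0, 1, 3, 4, 7, 8, 9, 10, 11, 13}
Step 15: union(2, 13) -> merged; set of 2 now {0, 1, 2, 3, 4, 7, 8, 9, 10, 11, 13}
Step 16: union(1, 7) -> already same set; set of 1 now {0, 1, 2, 3, 4, 7, 8, 9, 10, 11, 13}
Component of 5: {5, 6}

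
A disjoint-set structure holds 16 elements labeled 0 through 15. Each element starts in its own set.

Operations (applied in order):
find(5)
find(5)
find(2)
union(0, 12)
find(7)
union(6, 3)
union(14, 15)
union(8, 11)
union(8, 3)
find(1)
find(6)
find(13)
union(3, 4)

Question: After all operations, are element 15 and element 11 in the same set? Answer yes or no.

Answer: no

Derivation:
Step 1: find(5) -> no change; set of 5 is {5}
Step 2: find(5) -> no change; set of 5 is {5}
Step 3: find(2) -> no change; set of 2 is {2}
Step 4: union(0, 12) -> merged; set of 0 now {0, 12}
Step 5: find(7) -> no change; set of 7 is {7}
Step 6: union(6, 3) -> merged; set of 6 now {3, 6}
Step 7: union(14, 15) -> merged; set of 14 now {14, 15}
Step 8: union(8, 11) -> merged; set of 8 now {8, 11}
Step 9: union(8, 3) -> merged; set of 8 now {3, 6, 8, 11}
Step 10: find(1) -> no change; set of 1 is {1}
Step 11: find(6) -> no change; set of 6 is {3, 6, 8, 11}
Step 12: find(13) -> no change; set of 13 is {13}
Step 13: union(3, 4) -> merged; set of 3 now {3, 4, 6, 8, 11}
Set of 15: {14, 15}; 11 is not a member.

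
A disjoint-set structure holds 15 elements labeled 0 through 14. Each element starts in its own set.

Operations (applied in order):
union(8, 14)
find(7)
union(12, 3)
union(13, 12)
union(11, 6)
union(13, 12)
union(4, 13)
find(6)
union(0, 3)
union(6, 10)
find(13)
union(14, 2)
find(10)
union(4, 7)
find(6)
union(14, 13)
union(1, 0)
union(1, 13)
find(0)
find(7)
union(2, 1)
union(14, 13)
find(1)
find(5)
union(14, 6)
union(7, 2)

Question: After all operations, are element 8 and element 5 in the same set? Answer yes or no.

Step 1: union(8, 14) -> merged; set of 8 now {8, 14}
Step 2: find(7) -> no change; set of 7 is {7}
Step 3: union(12, 3) -> merged; set of 12 now {3, 12}
Step 4: union(13, 12) -> merged; set of 13 now {3, 12, 13}
Step 5: union(11, 6) -> merged; set of 11 now {6, 11}
Step 6: union(13, 12) -> already same set; set of 13 now {3, 12, 13}
Step 7: union(4, 13) -> merged; set of 4 now {3, 4, 12, 13}
Step 8: find(6) -> no change; set of 6 is {6, 11}
Step 9: union(0, 3) -> merged; set of 0 now {0, 3, 4, 12, 13}
Step 10: union(6, 10) -> merged; set of 6 now {6, 10, 11}
Step 11: find(13) -> no change; set of 13 is {0, 3, 4, 12, 13}
Step 12: union(14, 2) -> merged; set of 14 now {2, 8, 14}
Step 13: find(10) -> no change; set of 10 is {6, 10, 11}
Step 14: union(4, 7) -> merged; set of 4 now {0, 3, 4, 7, 12, 13}
Step 15: find(6) -> no change; set of 6 is {6, 10, 11}
Step 16: union(14, 13) -> merged; set of 14 now {0, 2, 3, 4, 7, 8, 12, 13, 14}
Step 17: union(1, 0) -> merged; set of 1 now {0, 1, 2, 3, 4, 7, 8, 12, 13, 14}
Step 18: union(1, 13) -> already same set; set of 1 now {0, 1, 2, 3, 4, 7, 8, 12, 13, 14}
Step 19: find(0) -> no change; set of 0 is {0, 1, 2, 3, 4, 7, 8, 12, 13, 14}
Step 20: find(7) -> no change; set of 7 is {0, 1, 2, 3, 4, 7, 8, 12, 13, 14}
Step 21: union(2, 1) -> already same set; set of 2 now {0, 1, 2, 3, 4, 7, 8, 12, 13, 14}
Step 22: union(14, 13) -> already same set; set of 14 now {0, 1, 2, 3, 4, 7, 8, 12, 13, 14}
Step 23: find(1) -> no change; set of 1 is {0, 1, 2, 3, 4, 7, 8, 12, 13, 14}
Step 24: find(5) -> no change; set of 5 is {5}
Step 25: union(14, 6) -> merged; set of 14 now {0, 1, 2, 3, 4, 6, 7, 8, 10, 11, 12, 13, 14}
Step 26: union(7, 2) -> already same set; set of 7 now {0, 1, 2, 3, 4, 6, 7, 8, 10, 11, 12, 13, 14}
Set of 8: {0, 1, 2, 3, 4, 6, 7, 8, 10, 11, 12, 13, 14}; 5 is not a member.

Answer: no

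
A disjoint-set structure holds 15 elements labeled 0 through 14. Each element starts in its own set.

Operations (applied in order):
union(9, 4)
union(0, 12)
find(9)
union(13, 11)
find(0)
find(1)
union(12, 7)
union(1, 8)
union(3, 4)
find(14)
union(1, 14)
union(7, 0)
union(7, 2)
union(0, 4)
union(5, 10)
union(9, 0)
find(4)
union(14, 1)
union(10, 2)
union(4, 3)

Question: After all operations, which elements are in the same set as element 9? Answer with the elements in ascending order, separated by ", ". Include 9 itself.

Step 1: union(9, 4) -> merged; set of 9 now {4, 9}
Step 2: union(0, 12) -> merged; set of 0 now {0, 12}
Step 3: find(9) -> no change; set of 9 is {4, 9}
Step 4: union(13, 11) -> merged; set of 13 now {11, 13}
Step 5: find(0) -> no change; set of 0 is {0, 12}
Step 6: find(1) -> no change; set of 1 is {1}
Step 7: union(12, 7) -> merged; set of 12 now {0, 7, 12}
Step 8: union(1, 8) -> merged; set of 1 now {1, 8}
Step 9: union(3, 4) -> merged; set of 3 now {3, 4, 9}
Step 10: find(14) -> no change; set of 14 is {14}
Step 11: union(1, 14) -> merged; set of 1 now {1, 8, 14}
Step 12: union(7, 0) -> already same set; set of 7 now {0, 7, 12}
Step 13: union(7, 2) -> merged; set of 7 now {0, 2, 7, 12}
Step 14: union(0, 4) -> merged; set of 0 now {0, 2, 3, 4, 7, 9, 12}
Step 15: union(5, 10) -> merged; set of 5 now {5, 10}
Step 16: union(9, 0) -> already same set; set of 9 now {0, 2, 3, 4, 7, 9, 12}
Step 17: find(4) -> no change; set of 4 is {0, 2, 3, 4, 7, 9, 12}
Step 18: union(14, 1) -> already same set; set of 14 now {1, 8, 14}
Step 19: union(10, 2) -> merged; set of 10 now {0, 2, 3, 4, 5, 7, 9, 10, 12}
Step 20: union(4, 3) -> already same set; set of 4 now {0, 2, 3, 4, 5, 7, 9, 10, 12}
Component of 9: {0, 2, 3, 4, 5, 7, 9, 10, 12}

Answer: 0, 2, 3, 4, 5, 7, 9, 10, 12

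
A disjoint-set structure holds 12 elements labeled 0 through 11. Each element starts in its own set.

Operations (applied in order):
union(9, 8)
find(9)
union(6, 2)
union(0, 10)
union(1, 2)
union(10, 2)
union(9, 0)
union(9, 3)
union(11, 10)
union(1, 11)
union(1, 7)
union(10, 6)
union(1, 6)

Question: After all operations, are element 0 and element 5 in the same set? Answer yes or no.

Answer: no

Derivation:
Step 1: union(9, 8) -> merged; set of 9 now {8, 9}
Step 2: find(9) -> no change; set of 9 is {8, 9}
Step 3: union(6, 2) -> merged; set of 6 now {2, 6}
Step 4: union(0, 10) -> merged; set of 0 now {0, 10}
Step 5: union(1, 2) -> merged; set of 1 now {1, 2, 6}
Step 6: union(10, 2) -> merged; set of 10 now {0, 1, 2, 6, 10}
Step 7: union(9, 0) -> merged; set of 9 now {0, 1, 2, 6, 8, 9, 10}
Step 8: union(9, 3) -> merged; set of 9 now {0, 1, 2, 3, 6, 8, 9, 10}
Step 9: union(11, 10) -> merged; set of 11 now {0, 1, 2, 3, 6, 8, 9, 10, 11}
Step 10: union(1, 11) -> already same set; set of 1 now {0, 1, 2, 3, 6, 8, 9, 10, 11}
Step 11: union(1, 7) -> merged; set of 1 now {0, 1, 2, 3, 6, 7, 8, 9, 10, 11}
Step 12: union(10, 6) -> already same set; set of 10 now {0, 1, 2, 3, 6, 7, 8, 9, 10, 11}
Step 13: union(1, 6) -> already same set; set of 1 now {0, 1, 2, 3, 6, 7, 8, 9, 10, 11}
Set of 0: {0, 1, 2, 3, 6, 7, 8, 9, 10, 11}; 5 is not a member.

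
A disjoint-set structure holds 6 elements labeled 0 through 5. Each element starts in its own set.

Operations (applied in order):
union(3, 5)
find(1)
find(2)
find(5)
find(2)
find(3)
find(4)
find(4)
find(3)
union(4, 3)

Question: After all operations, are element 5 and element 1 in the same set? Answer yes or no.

Answer: no

Derivation:
Step 1: union(3, 5) -> merged; set of 3 now {3, 5}
Step 2: find(1) -> no change; set of 1 is {1}
Step 3: find(2) -> no change; set of 2 is {2}
Step 4: find(5) -> no change; set of 5 is {3, 5}
Step 5: find(2) -> no change; set of 2 is {2}
Step 6: find(3) -> no change; set of 3 is {3, 5}
Step 7: find(4) -> no change; set of 4 is {4}
Step 8: find(4) -> no change; set of 4 is {4}
Step 9: find(3) -> no change; set of 3 is {3, 5}
Step 10: union(4, 3) -> merged; set of 4 now {3, 4, 5}
Set of 5: {3, 4, 5}; 1 is not a member.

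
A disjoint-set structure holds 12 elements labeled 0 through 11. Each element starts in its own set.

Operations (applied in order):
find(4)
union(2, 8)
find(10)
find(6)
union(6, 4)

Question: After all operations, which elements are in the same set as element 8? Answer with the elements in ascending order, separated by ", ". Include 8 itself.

Step 1: find(4) -> no change; set of 4 is {4}
Step 2: union(2, 8) -> merged; set of 2 now {2, 8}
Step 3: find(10) -> no change; set of 10 is {10}
Step 4: find(6) -> no change; set of 6 is {6}
Step 5: union(6, 4) -> merged; set of 6 now {4, 6}
Component of 8: {2, 8}

Answer: 2, 8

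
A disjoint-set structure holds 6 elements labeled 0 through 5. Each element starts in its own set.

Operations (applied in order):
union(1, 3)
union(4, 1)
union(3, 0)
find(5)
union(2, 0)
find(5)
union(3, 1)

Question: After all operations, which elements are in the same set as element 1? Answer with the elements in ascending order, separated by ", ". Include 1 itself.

Step 1: union(1, 3) -> merged; set of 1 now {1, 3}
Step 2: union(4, 1) -> merged; set of 4 now {1, 3, 4}
Step 3: union(3, 0) -> merged; set of 3 now {0, 1, 3, 4}
Step 4: find(5) -> no change; set of 5 is {5}
Step 5: union(2, 0) -> merged; set of 2 now {0, 1, 2, 3, 4}
Step 6: find(5) -> no change; set of 5 is {5}
Step 7: union(3, 1) -> already same set; set of 3 now {0, 1, 2, 3, 4}
Component of 1: {0, 1, 2, 3, 4}

Answer: 0, 1, 2, 3, 4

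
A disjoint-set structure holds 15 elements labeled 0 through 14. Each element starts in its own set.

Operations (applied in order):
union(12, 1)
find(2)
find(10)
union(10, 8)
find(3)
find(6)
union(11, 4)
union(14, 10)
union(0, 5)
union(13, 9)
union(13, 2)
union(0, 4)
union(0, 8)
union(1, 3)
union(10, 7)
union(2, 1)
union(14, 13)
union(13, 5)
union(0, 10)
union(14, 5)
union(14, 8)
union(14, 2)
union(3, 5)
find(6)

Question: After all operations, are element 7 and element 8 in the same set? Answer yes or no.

Answer: yes

Derivation:
Step 1: union(12, 1) -> merged; set of 12 now {1, 12}
Step 2: find(2) -> no change; set of 2 is {2}
Step 3: find(10) -> no change; set of 10 is {10}
Step 4: union(10, 8) -> merged; set of 10 now {8, 10}
Step 5: find(3) -> no change; set of 3 is {3}
Step 6: find(6) -> no change; set of 6 is {6}
Step 7: union(11, 4) -> merged; set of 11 now {4, 11}
Step 8: union(14, 10) -> merged; set of 14 now {8, 10, 14}
Step 9: union(0, 5) -> merged; set of 0 now {0, 5}
Step 10: union(13, 9) -> merged; set of 13 now {9, 13}
Step 11: union(13, 2) -> merged; set of 13 now {2, 9, 13}
Step 12: union(0, 4) -> merged; set of 0 now {0, 4, 5, 11}
Step 13: union(0, 8) -> merged; set of 0 now {0, 4, 5, 8, 10, 11, 14}
Step 14: union(1, 3) -> merged; set of 1 now {1, 3, 12}
Step 15: union(10, 7) -> merged; set of 10 now {0, 4, 5, 7, 8, 10, 11, 14}
Step 16: union(2, 1) -> merged; set of 2 now {1, 2, 3, 9, 12, 13}
Step 17: union(14, 13) -> merged; set of 14 now {0, 1, 2, 3, 4, 5, 7, 8, 9, 10, 11, 12, 13, 14}
Step 18: union(13, 5) -> already same set; set of 13 now {0, 1, 2, 3, 4, 5, 7, 8, 9, 10, 11, 12, 13, 14}
Step 19: union(0, 10) -> already same set; set of 0 now {0, 1, 2, 3, 4, 5, 7, 8, 9, 10, 11, 12, 13, 14}
Step 20: union(14, 5) -> already same set; set of 14 now {0, 1, 2, 3, 4, 5, 7, 8, 9, 10, 11, 12, 13, 14}
Step 21: union(14, 8) -> already same set; set of 14 now {0, 1, 2, 3, 4, 5, 7, 8, 9, 10, 11, 12, 13, 14}
Step 22: union(14, 2) -> already same set; set of 14 now {0, 1, 2, 3, 4, 5, 7, 8, 9, 10, 11, 12, 13, 14}
Step 23: union(3, 5) -> already same set; set of 3 now {0, 1, 2, 3, 4, 5, 7, 8, 9, 10, 11, 12, 13, 14}
Step 24: find(6) -> no change; set of 6 is {6}
Set of 7: {0, 1, 2, 3, 4, 5, 7, 8, 9, 10, 11, 12, 13, 14}; 8 is a member.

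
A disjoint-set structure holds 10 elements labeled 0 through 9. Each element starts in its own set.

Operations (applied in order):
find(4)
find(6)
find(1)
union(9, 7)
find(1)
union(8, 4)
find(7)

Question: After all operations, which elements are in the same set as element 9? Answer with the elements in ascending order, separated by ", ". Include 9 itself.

Answer: 7, 9

Derivation:
Step 1: find(4) -> no change; set of 4 is {4}
Step 2: find(6) -> no change; set of 6 is {6}
Step 3: find(1) -> no change; set of 1 is {1}
Step 4: union(9, 7) -> merged; set of 9 now {7, 9}
Step 5: find(1) -> no change; set of 1 is {1}
Step 6: union(8, 4) -> merged; set of 8 now {4, 8}
Step 7: find(7) -> no change; set of 7 is {7, 9}
Component of 9: {7, 9}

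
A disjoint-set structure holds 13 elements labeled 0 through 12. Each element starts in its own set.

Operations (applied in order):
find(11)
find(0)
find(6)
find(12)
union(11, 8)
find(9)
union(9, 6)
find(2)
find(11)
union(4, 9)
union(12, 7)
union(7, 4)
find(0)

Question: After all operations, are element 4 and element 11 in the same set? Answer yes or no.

Answer: no

Derivation:
Step 1: find(11) -> no change; set of 11 is {11}
Step 2: find(0) -> no change; set of 0 is {0}
Step 3: find(6) -> no change; set of 6 is {6}
Step 4: find(12) -> no change; set of 12 is {12}
Step 5: union(11, 8) -> merged; set of 11 now {8, 11}
Step 6: find(9) -> no change; set of 9 is {9}
Step 7: union(9, 6) -> merged; set of 9 now {6, 9}
Step 8: find(2) -> no change; set of 2 is {2}
Step 9: find(11) -> no change; set of 11 is {8, 11}
Step 10: union(4, 9) -> merged; set of 4 now {4, 6, 9}
Step 11: union(12, 7) -> merged; set of 12 now {7, 12}
Step 12: union(7, 4) -> merged; set of 7 now {4, 6, 7, 9, 12}
Step 13: find(0) -> no change; set of 0 is {0}
Set of 4: {4, 6, 7, 9, 12}; 11 is not a member.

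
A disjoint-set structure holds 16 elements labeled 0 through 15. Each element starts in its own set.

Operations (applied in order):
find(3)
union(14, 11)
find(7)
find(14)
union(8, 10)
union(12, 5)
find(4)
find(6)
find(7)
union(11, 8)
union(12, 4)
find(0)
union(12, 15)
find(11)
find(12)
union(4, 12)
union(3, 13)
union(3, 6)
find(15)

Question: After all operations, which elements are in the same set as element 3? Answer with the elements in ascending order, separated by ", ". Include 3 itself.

Step 1: find(3) -> no change; set of 3 is {3}
Step 2: union(14, 11) -> merged; set of 14 now {11, 14}
Step 3: find(7) -> no change; set of 7 is {7}
Step 4: find(14) -> no change; set of 14 is {11, 14}
Step 5: union(8, 10) -> merged; set of 8 now {8, 10}
Step 6: union(12, 5) -> merged; set of 12 now {5, 12}
Step 7: find(4) -> no change; set of 4 is {4}
Step 8: find(6) -> no change; set of 6 is {6}
Step 9: find(7) -> no change; set of 7 is {7}
Step 10: union(11, 8) -> merged; set of 11 now {8, 10, 11, 14}
Step 11: union(12, 4) -> merged; set of 12 now {4, 5, 12}
Step 12: find(0) -> no change; set of 0 is {0}
Step 13: union(12, 15) -> merged; set of 12 now {4, 5, 12, 15}
Step 14: find(11) -> no change; set of 11 is {8, 10, 11, 14}
Step 15: find(12) -> no change; set of 12 is {4, 5, 12, 15}
Step 16: union(4, 12) -> already same set; set of 4 now {4, 5, 12, 15}
Step 17: union(3, 13) -> merged; set of 3 now {3, 13}
Step 18: union(3, 6) -> merged; set of 3 now {3, 6, 13}
Step 19: find(15) -> no change; set of 15 is {4, 5, 12, 15}
Component of 3: {3, 6, 13}

Answer: 3, 6, 13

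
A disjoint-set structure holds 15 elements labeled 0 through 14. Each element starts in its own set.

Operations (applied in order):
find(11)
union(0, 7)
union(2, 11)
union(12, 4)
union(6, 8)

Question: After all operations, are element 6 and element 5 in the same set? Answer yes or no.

Answer: no

Derivation:
Step 1: find(11) -> no change; set of 11 is {11}
Step 2: union(0, 7) -> merged; set of 0 now {0, 7}
Step 3: union(2, 11) -> merged; set of 2 now {2, 11}
Step 4: union(12, 4) -> merged; set of 12 now {4, 12}
Step 5: union(6, 8) -> merged; set of 6 now {6, 8}
Set of 6: {6, 8}; 5 is not a member.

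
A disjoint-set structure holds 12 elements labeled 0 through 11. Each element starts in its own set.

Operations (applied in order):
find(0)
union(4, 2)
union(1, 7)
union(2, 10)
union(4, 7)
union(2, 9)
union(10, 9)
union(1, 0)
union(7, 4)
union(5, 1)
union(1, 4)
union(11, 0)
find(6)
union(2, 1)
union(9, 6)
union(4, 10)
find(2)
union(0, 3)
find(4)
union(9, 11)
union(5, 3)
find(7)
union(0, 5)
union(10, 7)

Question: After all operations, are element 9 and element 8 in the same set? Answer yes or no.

Answer: no

Derivation:
Step 1: find(0) -> no change; set of 0 is {0}
Step 2: union(4, 2) -> merged; set of 4 now {2, 4}
Step 3: union(1, 7) -> merged; set of 1 now {1, 7}
Step 4: union(2, 10) -> merged; set of 2 now {2, 4, 10}
Step 5: union(4, 7) -> merged; set of 4 now {1, 2, 4, 7, 10}
Step 6: union(2, 9) -> merged; set of 2 now {1, 2, 4, 7, 9, 10}
Step 7: union(10, 9) -> already same set; set of 10 now {1, 2, 4, 7, 9, 10}
Step 8: union(1, 0) -> merged; set of 1 now {0, 1, 2, 4, 7, 9, 10}
Step 9: union(7, 4) -> already same set; set of 7 now {0, 1, 2, 4, 7, 9, 10}
Step 10: union(5, 1) -> merged; set of 5 now {0, 1, 2, 4, 5, 7, 9, 10}
Step 11: union(1, 4) -> already same set; set of 1 now {0, 1, 2, 4, 5, 7, 9, 10}
Step 12: union(11, 0) -> merged; set of 11 now {0, 1, 2, 4, 5, 7, 9, 10, 11}
Step 13: find(6) -> no change; set of 6 is {6}
Step 14: union(2, 1) -> already same set; set of 2 now {0, 1, 2, 4, 5, 7, 9, 10, 11}
Step 15: union(9, 6) -> merged; set of 9 now {0, 1, 2, 4, 5, 6, 7, 9, 10, 11}
Step 16: union(4, 10) -> already same set; set of 4 now {0, 1, 2, 4, 5, 6, 7, 9, 10, 11}
Step 17: find(2) -> no change; set of 2 is {0, 1, 2, 4, 5, 6, 7, 9, 10, 11}
Step 18: union(0, 3) -> merged; set of 0 now {0, 1, 2, 3, 4, 5, 6, 7, 9, 10, 11}
Step 19: find(4) -> no change; set of 4 is {0, 1, 2, 3, 4, 5, 6, 7, 9, 10, 11}
Step 20: union(9, 11) -> already same set; set of 9 now {0, 1, 2, 3, 4, 5, 6, 7, 9, 10, 11}
Step 21: union(5, 3) -> already same set; set of 5 now {0, 1, 2, 3, 4, 5, 6, 7, 9, 10, 11}
Step 22: find(7) -> no change; set of 7 is {0, 1, 2, 3, 4, 5, 6, 7, 9, 10, 11}
Step 23: union(0, 5) -> already same set; set of 0 now {0, 1, 2, 3, 4, 5, 6, 7, 9, 10, 11}
Step 24: union(10, 7) -> already same set; set of 10 now {0, 1, 2, 3, 4, 5, 6, 7, 9, 10, 11}
Set of 9: {0, 1, 2, 3, 4, 5, 6, 7, 9, 10, 11}; 8 is not a member.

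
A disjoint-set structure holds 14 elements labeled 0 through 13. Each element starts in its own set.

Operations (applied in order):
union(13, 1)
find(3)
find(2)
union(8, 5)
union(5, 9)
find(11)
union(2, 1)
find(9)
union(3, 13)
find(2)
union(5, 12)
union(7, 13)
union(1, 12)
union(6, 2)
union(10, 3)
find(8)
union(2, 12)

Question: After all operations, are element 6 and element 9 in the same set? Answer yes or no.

Step 1: union(13, 1) -> merged; set of 13 now {1, 13}
Step 2: find(3) -> no change; set of 3 is {3}
Step 3: find(2) -> no change; set of 2 is {2}
Step 4: union(8, 5) -> merged; set of 8 now {5, 8}
Step 5: union(5, 9) -> merged; set of 5 now {5, 8, 9}
Step 6: find(11) -> no change; set of 11 is {11}
Step 7: union(2, 1) -> merged; set of 2 now {1, 2, 13}
Step 8: find(9) -> no change; set of 9 is {5, 8, 9}
Step 9: union(3, 13) -> merged; set of 3 now {1, 2, 3, 13}
Step 10: find(2) -> no change; set of 2 is {1, 2, 3, 13}
Step 11: union(5, 12) -> merged; set of 5 now {5, 8, 9, 12}
Step 12: union(7, 13) -> merged; set of 7 now {1, 2, 3, 7, 13}
Step 13: union(1, 12) -> merged; set of 1 now {1, 2, 3, 5, 7, 8, 9, 12, 13}
Step 14: union(6, 2) -> merged; set of 6 now {1, 2, 3, 5, 6, 7, 8, 9, 12, 13}
Step 15: union(10, 3) -> merged; set of 10 now {1, 2, 3, 5, 6, 7, 8, 9, 10, 12, 13}
Step 16: find(8) -> no change; set of 8 is {1, 2, 3, 5, 6, 7, 8, 9, 10, 12, 13}
Step 17: union(2, 12) -> already same set; set of 2 now {1, 2, 3, 5, 6, 7, 8, 9, 10, 12, 13}
Set of 6: {1, 2, 3, 5, 6, 7, 8, 9, 10, 12, 13}; 9 is a member.

Answer: yes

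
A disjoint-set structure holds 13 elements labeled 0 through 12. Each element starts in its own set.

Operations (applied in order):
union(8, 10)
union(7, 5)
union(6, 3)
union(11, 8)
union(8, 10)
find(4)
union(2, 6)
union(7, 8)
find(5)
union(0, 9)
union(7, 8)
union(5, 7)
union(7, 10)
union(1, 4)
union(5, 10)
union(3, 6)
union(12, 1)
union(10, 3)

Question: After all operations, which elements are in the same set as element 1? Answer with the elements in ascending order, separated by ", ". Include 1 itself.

Answer: 1, 4, 12

Derivation:
Step 1: union(8, 10) -> merged; set of 8 now {8, 10}
Step 2: union(7, 5) -> merged; set of 7 now {5, 7}
Step 3: union(6, 3) -> merged; set of 6 now {3, 6}
Step 4: union(11, 8) -> merged; set of 11 now {8, 10, 11}
Step 5: union(8, 10) -> already same set; set of 8 now {8, 10, 11}
Step 6: find(4) -> no change; set of 4 is {4}
Step 7: union(2, 6) -> merged; set of 2 now {2, 3, 6}
Step 8: union(7, 8) -> merged; set of 7 now {5, 7, 8, 10, 11}
Step 9: find(5) -> no change; set of 5 is {5, 7, 8, 10, 11}
Step 10: union(0, 9) -> merged; set of 0 now {0, 9}
Step 11: union(7, 8) -> already same set; set of 7 now {5, 7, 8, 10, 11}
Step 12: union(5, 7) -> already same set; set of 5 now {5, 7, 8, 10, 11}
Step 13: union(7, 10) -> already same set; set of 7 now {5, 7, 8, 10, 11}
Step 14: union(1, 4) -> merged; set of 1 now {1, 4}
Step 15: union(5, 10) -> already same set; set of 5 now {5, 7, 8, 10, 11}
Step 16: union(3, 6) -> already same set; set of 3 now {2, 3, 6}
Step 17: union(12, 1) -> merged; set of 12 now {1, 4, 12}
Step 18: union(10, 3) -> merged; set of 10 now {2, 3, 5, 6, 7, 8, 10, 11}
Component of 1: {1, 4, 12}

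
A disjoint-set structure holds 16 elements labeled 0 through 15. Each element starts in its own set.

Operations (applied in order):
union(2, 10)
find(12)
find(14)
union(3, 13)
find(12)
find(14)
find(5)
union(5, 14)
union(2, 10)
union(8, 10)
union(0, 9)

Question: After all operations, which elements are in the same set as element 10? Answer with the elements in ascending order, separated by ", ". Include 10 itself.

Answer: 2, 8, 10

Derivation:
Step 1: union(2, 10) -> merged; set of 2 now {2, 10}
Step 2: find(12) -> no change; set of 12 is {12}
Step 3: find(14) -> no change; set of 14 is {14}
Step 4: union(3, 13) -> merged; set of 3 now {3, 13}
Step 5: find(12) -> no change; set of 12 is {12}
Step 6: find(14) -> no change; set of 14 is {14}
Step 7: find(5) -> no change; set of 5 is {5}
Step 8: union(5, 14) -> merged; set of 5 now {5, 14}
Step 9: union(2, 10) -> already same set; set of 2 now {2, 10}
Step 10: union(8, 10) -> merged; set of 8 now {2, 8, 10}
Step 11: union(0, 9) -> merged; set of 0 now {0, 9}
Component of 10: {2, 8, 10}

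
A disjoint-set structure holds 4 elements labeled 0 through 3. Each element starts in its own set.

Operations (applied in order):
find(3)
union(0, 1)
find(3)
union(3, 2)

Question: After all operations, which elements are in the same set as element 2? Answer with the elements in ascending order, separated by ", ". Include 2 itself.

Step 1: find(3) -> no change; set of 3 is {3}
Step 2: union(0, 1) -> merged; set of 0 now {0, 1}
Step 3: find(3) -> no change; set of 3 is {3}
Step 4: union(3, 2) -> merged; set of 3 now {2, 3}
Component of 2: {2, 3}

Answer: 2, 3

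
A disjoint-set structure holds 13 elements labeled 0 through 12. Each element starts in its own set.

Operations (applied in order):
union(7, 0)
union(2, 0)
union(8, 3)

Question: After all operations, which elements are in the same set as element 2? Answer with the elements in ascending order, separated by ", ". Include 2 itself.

Answer: 0, 2, 7

Derivation:
Step 1: union(7, 0) -> merged; set of 7 now {0, 7}
Step 2: union(2, 0) -> merged; set of 2 now {0, 2, 7}
Step 3: union(8, 3) -> merged; set of 8 now {3, 8}
Component of 2: {0, 2, 7}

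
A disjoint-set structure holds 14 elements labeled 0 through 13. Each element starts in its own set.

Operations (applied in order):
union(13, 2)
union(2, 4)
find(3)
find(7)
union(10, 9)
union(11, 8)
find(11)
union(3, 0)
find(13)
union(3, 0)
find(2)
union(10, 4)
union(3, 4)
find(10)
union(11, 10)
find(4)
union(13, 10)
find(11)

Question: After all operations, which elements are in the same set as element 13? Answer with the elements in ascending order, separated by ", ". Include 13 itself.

Step 1: union(13, 2) -> merged; set of 13 now {2, 13}
Step 2: union(2, 4) -> merged; set of 2 now {2, 4, 13}
Step 3: find(3) -> no change; set of 3 is {3}
Step 4: find(7) -> no change; set of 7 is {7}
Step 5: union(10, 9) -> merged; set of 10 now {9, 10}
Step 6: union(11, 8) -> merged; set of 11 now {8, 11}
Step 7: find(11) -> no change; set of 11 is {8, 11}
Step 8: union(3, 0) -> merged; set of 3 now {0, 3}
Step 9: find(13) -> no change; set of 13 is {2, 4, 13}
Step 10: union(3, 0) -> already same set; set of 3 now {0, 3}
Step 11: find(2) -> no change; set of 2 is {2, 4, 13}
Step 12: union(10, 4) -> merged; set of 10 now {2, 4, 9, 10, 13}
Step 13: union(3, 4) -> merged; set of 3 now {0, 2, 3, 4, 9, 10, 13}
Step 14: find(10) -> no change; set of 10 is {0, 2, 3, 4, 9, 10, 13}
Step 15: union(11, 10) -> merged; set of 11 now {0, 2, 3, 4, 8, 9, 10, 11, 13}
Step 16: find(4) -> no change; set of 4 is {0, 2, 3, 4, 8, 9, 10, 11, 13}
Step 17: union(13, 10) -> already same set; set of 13 now {0, 2, 3, 4, 8, 9, 10, 11, 13}
Step 18: find(11) -> no change; set of 11 is {0, 2, 3, 4, 8, 9, 10, 11, 13}
Component of 13: {0, 2, 3, 4, 8, 9, 10, 11, 13}

Answer: 0, 2, 3, 4, 8, 9, 10, 11, 13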